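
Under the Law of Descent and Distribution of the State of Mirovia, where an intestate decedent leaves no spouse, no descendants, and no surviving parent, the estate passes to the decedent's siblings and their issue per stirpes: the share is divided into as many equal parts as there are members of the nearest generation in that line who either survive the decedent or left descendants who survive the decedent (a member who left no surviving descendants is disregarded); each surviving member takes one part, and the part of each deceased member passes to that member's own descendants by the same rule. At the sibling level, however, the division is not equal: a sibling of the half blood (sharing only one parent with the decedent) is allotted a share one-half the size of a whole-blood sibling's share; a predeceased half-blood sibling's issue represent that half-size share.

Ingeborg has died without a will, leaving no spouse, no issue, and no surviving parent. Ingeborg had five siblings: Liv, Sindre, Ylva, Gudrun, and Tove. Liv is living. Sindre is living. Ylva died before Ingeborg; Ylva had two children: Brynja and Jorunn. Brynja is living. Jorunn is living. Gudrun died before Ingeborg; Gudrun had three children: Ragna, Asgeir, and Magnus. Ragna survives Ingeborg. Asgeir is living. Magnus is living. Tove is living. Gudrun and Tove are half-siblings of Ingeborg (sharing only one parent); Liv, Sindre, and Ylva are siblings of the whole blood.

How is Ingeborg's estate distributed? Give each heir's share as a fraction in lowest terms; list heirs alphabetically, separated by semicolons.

No spouse, descendants, or parent survives, so the estate passes to Ingeborg's siblings per stirpes.
Half-blood siblings count for one-half the weight of whole-blood siblings at the initial division.
Dividing 1 in proportion to weights (total weight 4): Liv (weight 1) → 1/4; Sindre (weight 1) → 1/4; Ylva (weight 1) → 1/4; Gudrun (weight 1/2) → 1/8; Tove (weight 1/2) → 1/8.
Liv is living and takes 1/4.
Sindre is living and takes 1/4.
Ylva predeceased; the 1/4 allotted to Ylva's branch passes to Ylva's issue by representation.
The 1/4 is divided into 2 equal shares of 1/8 among Brynja, Jorunn.
Brynja is living and takes 1/8.
Jorunn is living and takes 1/8.
Gudrun predeceased; the 1/8 allotted to Gudrun's branch passes to Gudrun's issue by representation.
The 1/8 is divided into 3 equal shares of 1/24 among Ragna, Asgeir, Magnus.
Ragna is living and takes 1/24.
Asgeir is living and takes 1/24.
Magnus is living and takes 1/24.
Tove is living and takes 1/8.

Asgeir 1/24; Brynja 1/8; Jorunn 1/8; Liv 1/4; Magnus 1/24; Ragna 1/24; Sindre 1/4; Tove 1/8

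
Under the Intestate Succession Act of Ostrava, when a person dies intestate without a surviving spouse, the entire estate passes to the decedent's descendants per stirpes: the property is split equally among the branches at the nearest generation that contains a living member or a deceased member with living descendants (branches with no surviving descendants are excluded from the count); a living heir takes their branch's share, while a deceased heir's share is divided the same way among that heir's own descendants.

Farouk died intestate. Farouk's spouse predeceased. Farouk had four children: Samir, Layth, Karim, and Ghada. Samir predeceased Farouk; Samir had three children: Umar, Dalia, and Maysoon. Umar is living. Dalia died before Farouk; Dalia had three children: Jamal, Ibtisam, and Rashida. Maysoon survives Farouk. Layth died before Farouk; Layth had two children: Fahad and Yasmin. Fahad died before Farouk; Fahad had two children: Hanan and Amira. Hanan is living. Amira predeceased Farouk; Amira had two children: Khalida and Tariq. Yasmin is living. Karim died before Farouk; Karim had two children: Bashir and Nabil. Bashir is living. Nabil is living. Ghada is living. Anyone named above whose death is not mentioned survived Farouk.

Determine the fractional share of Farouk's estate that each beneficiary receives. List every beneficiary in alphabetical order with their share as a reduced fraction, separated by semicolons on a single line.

Bashir 1/8; Ghada 1/4; Hanan 1/16; Ibtisam 1/36; Jamal 1/36; Khalida 1/32; Maysoon 1/12; Nabil 1/8; Rashida 1/36; Tariq 1/32; Umar 1/12; Yasmin 1/8

There is no surviving spouse, so the entire estate passes to Farouk's descendants per stirpes.
The estate is divided into 4 equal shares of 1/4 among Samir, Layth, Karim, Ghada.
Samir predeceased; the 1/4 allotted to Samir's branch passes to Samir's issue by representation.
The 1/4 is divided into 3 equal shares of 1/12 among Umar, Dalia, Maysoon.
Umar is living and takes 1/12.
Dalia predeceased; the 1/12 allotted to Dalia's branch passes to Dalia's issue by representation.
The 1/12 is divided into 3 equal shares of 1/36 among Jamal, Ibtisam, Rashida.
Jamal is living and takes 1/36.
Ibtisam is living and takes 1/36.
Rashida is living and takes 1/36.
Maysoon is living and takes 1/12.
Layth predeceased; the 1/4 allotted to Layth's branch passes to Layth's issue by representation.
The 1/4 is divided into 2 equal shares of 1/8 among Fahad, Yasmin.
Fahad predeceased; the 1/8 allotted to Fahad's branch passes to Fahad's issue by representation.
The 1/8 is divided into 2 equal shares of 1/16 among Hanan, Amira.
Hanan is living and takes 1/16.
Amira predeceased; the 1/16 allotted to Amira's branch passes to Amira's issue by representation.
The 1/16 is divided into 2 equal shares of 1/32 among Khalida, Tariq.
Khalida is living and takes 1/32.
Tariq is living and takes 1/32.
Yasmin is living and takes 1/8.
Karim predeceased; the 1/4 allotted to Karim's branch passes to Karim's issue by representation.
The 1/4 is divided into 2 equal shares of 1/8 among Bashir, Nabil.
Bashir is living and takes 1/8.
Nabil is living and takes 1/8.
Ghada is living and takes 1/4.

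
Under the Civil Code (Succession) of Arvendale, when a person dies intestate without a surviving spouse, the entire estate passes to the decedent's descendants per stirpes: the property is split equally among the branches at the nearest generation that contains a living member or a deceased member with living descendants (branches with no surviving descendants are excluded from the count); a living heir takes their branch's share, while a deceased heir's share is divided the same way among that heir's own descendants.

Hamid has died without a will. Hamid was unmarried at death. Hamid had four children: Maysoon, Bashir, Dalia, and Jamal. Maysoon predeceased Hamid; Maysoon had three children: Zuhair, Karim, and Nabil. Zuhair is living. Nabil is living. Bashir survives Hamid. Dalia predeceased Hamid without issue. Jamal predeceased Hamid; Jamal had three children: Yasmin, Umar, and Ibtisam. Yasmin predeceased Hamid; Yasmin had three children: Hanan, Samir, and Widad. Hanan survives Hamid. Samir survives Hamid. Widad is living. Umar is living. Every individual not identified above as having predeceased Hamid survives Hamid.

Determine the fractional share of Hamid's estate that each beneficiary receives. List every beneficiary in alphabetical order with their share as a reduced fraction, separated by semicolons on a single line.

Bashir 1/3; Hanan 1/27; Ibtisam 1/9; Karim 1/9; Nabil 1/9; Samir 1/27; Umar 1/9; Widad 1/27; Zuhair 1/9

There is no surviving spouse, so the entire estate passes to Hamid's descendants per stirpes.
Dalia left no surviving issue, so that branch lapses and is disregarded.
The estate is divided into 3 equal shares of 1/3 among Maysoon, Bashir, Jamal.
Maysoon predeceased; the 1/3 allotted to Maysoon's branch passes to Maysoon's issue by representation.
The 1/3 is divided into 3 equal shares of 1/9 among Zuhair, Karim, Nabil.
Zuhair is living and takes 1/9.
Karim is living and takes 1/9.
Nabil is living and takes 1/9.
Bashir is living and takes 1/3.
Jamal predeceased; the 1/3 allotted to Jamal's branch passes to Jamal's issue by representation.
The 1/3 is divided into 3 equal shares of 1/9 among Yasmin, Umar, Ibtisam.
Yasmin predeceased; the 1/9 allotted to Yasmin's branch passes to Yasmin's issue by representation.
The 1/9 is divided into 3 equal shares of 1/27 among Hanan, Samir, Widad.
Hanan is living and takes 1/27.
Samir is living and takes 1/27.
Widad is living and takes 1/27.
Umar is living and takes 1/9.
Ibtisam is living and takes 1/9.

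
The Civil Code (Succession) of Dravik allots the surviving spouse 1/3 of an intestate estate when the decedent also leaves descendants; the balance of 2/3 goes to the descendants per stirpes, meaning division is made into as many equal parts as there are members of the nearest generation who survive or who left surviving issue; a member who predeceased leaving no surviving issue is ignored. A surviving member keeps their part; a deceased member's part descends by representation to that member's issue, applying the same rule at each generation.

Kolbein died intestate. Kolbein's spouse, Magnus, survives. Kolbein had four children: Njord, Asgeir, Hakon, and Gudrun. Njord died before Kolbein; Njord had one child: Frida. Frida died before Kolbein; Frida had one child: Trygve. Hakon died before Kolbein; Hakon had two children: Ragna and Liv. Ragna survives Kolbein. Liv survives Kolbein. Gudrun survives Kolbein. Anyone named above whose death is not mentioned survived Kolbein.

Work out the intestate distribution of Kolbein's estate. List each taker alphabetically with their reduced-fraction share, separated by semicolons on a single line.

Asgeir 1/6; Gudrun 1/6; Liv 1/12; Magnus 1/3; Ragna 1/12; Trygve 1/6

Magnus, as surviving spouse, takes 1/3.
The remaining 2/3 passes to Kolbein's descendants per stirpes.
The 2/3 is divided into 4 equal shares of 1/6 among Njord, Asgeir, Hakon, Gudrun.
Njord predeceased; the 1/6 allotted to Njord's branch passes to Njord's issue by representation.
Frida's line is the sole branch at this level, so the full 1/6 passes to Frida's issue by representation.
Trygve is the sole taker at this level and receives the full 1/6.
Asgeir is living and takes 1/6.
Hakon predeceased; the 1/6 allotted to Hakon's branch passes to Hakon's issue by representation.
The 1/6 is divided into 2 equal shares of 1/12 among Ragna, Liv.
Ragna is living and takes 1/12.
Liv is living and takes 1/12.
Gudrun is living and takes 1/6.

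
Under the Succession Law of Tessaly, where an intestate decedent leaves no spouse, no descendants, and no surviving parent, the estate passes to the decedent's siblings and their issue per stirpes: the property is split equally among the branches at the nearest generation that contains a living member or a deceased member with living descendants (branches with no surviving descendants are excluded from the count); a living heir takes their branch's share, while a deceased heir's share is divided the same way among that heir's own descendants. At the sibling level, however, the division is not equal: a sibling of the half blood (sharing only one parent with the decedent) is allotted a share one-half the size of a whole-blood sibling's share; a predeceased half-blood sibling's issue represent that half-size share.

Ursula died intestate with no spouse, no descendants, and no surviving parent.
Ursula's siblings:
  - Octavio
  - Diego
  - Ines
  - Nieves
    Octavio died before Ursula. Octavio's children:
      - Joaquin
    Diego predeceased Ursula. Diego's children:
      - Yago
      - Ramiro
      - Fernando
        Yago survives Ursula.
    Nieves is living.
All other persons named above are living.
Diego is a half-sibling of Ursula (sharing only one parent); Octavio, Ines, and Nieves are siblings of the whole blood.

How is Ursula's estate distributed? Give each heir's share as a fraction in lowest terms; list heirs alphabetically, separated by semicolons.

Fernando 1/21; Ines 2/7; Joaquin 2/7; Nieves 2/7; Ramiro 1/21; Yago 1/21

No spouse, descendants, or parent survives, so the estate passes to Ursula's siblings per stirpes.
Half-blood siblings count for one-half the weight of whole-blood siblings at the initial division.
Dividing 1 in proportion to weights (total weight 7/2): Octavio (weight 1) → 2/7; Diego (weight 1/2) → 1/7; Ines (weight 1) → 2/7; Nieves (weight 1) → 2/7.
Octavio predeceased; the 2/7 allotted to Octavio's branch passes to Octavio's issue by representation.
Joaquin is the sole taker at this level and receives the full 2/7.
Diego predeceased; the 1/7 allotted to Diego's branch passes to Diego's issue by representation.
The 1/7 is divided into 3 equal shares of 1/21 among Yago, Ramiro, Fernando.
Yago is living and takes 1/21.
Ramiro is living and takes 1/21.
Fernando is living and takes 1/21.
Ines is living and takes 2/7.
Nieves is living and takes 2/7.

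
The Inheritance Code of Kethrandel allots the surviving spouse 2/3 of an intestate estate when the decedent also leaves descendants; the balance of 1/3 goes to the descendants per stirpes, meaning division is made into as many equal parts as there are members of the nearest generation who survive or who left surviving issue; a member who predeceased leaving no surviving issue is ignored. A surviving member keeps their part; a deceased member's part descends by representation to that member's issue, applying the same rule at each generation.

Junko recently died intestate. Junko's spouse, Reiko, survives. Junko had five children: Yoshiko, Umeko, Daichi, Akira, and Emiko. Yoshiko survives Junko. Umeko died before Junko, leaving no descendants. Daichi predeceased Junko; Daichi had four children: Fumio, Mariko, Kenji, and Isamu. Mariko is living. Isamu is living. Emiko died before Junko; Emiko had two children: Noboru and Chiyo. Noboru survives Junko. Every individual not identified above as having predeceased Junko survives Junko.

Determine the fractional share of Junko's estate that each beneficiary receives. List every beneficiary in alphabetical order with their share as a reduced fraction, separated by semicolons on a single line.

Reiko, as surviving spouse, takes 2/3.
The remaining 1/3 passes to Junko's descendants per stirpes.
Umeko left no surviving issue, so that branch lapses and is disregarded.
The 1/3 is divided into 4 equal shares of 1/12 among Yoshiko, Daichi, Akira, Emiko.
Yoshiko is living and takes 1/12.
Daichi predeceased; the 1/12 allotted to Daichi's branch passes to Daichi's issue by representation.
The 1/12 is divided into 4 equal shares of 1/48 among Fumio, Mariko, Kenji, Isamu.
Fumio is living and takes 1/48.
Mariko is living and takes 1/48.
Kenji is living and takes 1/48.
Isamu is living and takes 1/48.
Akira is living and takes 1/12.
Emiko predeceased; the 1/12 allotted to Emiko's branch passes to Emiko's issue by representation.
The 1/12 is divided into 2 equal shares of 1/24 among Noboru, Chiyo.
Noboru is living and takes 1/24.
Chiyo is living and takes 1/24.

Akira 1/12; Chiyo 1/24; Fumio 1/48; Isamu 1/48; Kenji 1/48; Mariko 1/48; Noboru 1/24; Reiko 2/3; Yoshiko 1/12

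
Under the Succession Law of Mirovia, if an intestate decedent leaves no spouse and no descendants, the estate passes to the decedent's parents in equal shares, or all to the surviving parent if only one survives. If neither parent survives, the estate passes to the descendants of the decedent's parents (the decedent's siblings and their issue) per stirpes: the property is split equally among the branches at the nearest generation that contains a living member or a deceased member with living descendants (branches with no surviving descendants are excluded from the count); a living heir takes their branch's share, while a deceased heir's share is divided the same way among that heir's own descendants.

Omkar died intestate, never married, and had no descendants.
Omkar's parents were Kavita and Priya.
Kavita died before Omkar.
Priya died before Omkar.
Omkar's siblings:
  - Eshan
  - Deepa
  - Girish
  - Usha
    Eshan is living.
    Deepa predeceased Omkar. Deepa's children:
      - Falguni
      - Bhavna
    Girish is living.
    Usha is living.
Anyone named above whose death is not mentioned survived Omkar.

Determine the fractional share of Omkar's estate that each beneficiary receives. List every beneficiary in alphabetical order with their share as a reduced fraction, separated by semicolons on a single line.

Bhavna 1/8; Eshan 1/4; Falguni 1/8; Girish 1/4; Usha 1/4

Neither parent survives and there are no descendants, so the estate passes to Omkar's siblings and their issue per stirpes.
The estate is divided into 4 equal shares of 1/4 among Eshan, Deepa, Girish, Usha.
Eshan is living and takes 1/4.
Deepa predeceased; the 1/4 allotted to Deepa's branch passes to Deepa's issue by representation.
The 1/4 is divided into 2 equal shares of 1/8 among Falguni, Bhavna.
Falguni is living and takes 1/8.
Bhavna is living and takes 1/8.
Girish is living and takes 1/4.
Usha is living and takes 1/4.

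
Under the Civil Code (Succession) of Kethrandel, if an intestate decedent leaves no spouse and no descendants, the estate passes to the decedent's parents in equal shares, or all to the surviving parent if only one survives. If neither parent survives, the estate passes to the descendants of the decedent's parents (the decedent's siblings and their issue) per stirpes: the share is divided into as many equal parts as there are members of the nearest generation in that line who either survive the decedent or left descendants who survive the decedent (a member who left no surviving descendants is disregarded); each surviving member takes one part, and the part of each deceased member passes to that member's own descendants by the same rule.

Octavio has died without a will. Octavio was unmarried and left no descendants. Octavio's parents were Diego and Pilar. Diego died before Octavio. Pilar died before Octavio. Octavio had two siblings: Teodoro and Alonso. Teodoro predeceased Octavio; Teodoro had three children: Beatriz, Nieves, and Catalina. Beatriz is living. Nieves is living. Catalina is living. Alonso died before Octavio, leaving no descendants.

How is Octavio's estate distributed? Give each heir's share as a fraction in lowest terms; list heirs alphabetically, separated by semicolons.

Beatriz 1/3; Catalina 1/3; Nieves 1/3

Neither parent survives and there are no descendants, so the estate passes to Octavio's siblings and their issue per stirpes.
Alonso left no surviving issue, so that branch lapses and is disregarded.
Teodoro's line is the sole branch at this level, so the full 1 passes to Teodoro's issue by representation.
The estate is divided into 3 equal shares of 1/3 among Beatriz, Nieves, Catalina.
Beatriz is living and takes 1/3.
Nieves is living and takes 1/3.
Catalina is living and takes 1/3.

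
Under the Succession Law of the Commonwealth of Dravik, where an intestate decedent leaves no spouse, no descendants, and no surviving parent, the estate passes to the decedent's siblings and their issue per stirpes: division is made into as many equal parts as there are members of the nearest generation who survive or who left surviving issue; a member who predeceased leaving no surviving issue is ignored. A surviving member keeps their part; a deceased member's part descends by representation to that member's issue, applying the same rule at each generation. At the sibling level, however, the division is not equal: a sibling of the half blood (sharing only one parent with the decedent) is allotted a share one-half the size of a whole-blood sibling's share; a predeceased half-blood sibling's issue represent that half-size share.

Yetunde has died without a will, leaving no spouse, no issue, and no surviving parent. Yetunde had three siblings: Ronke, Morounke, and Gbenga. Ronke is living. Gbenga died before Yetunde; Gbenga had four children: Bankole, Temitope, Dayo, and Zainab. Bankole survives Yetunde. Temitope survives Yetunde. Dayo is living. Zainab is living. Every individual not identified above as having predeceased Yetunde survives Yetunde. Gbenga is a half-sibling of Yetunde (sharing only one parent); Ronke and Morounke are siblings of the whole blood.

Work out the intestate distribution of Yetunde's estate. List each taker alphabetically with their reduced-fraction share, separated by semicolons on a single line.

Bankole 1/20; Dayo 1/20; Morounke 2/5; Ronke 2/5; Temitope 1/20; Zainab 1/20

No spouse, descendants, or parent survives, so the estate passes to Yetunde's siblings per stirpes.
Half-blood siblings count for one-half the weight of whole-blood siblings at the initial division.
Dividing 1 in proportion to weights (total weight 5/2): Ronke (weight 1) → 2/5; Morounke (weight 1) → 2/5; Gbenga (weight 1/2) → 1/5.
Ronke is living and takes 2/5.
Morounke is living and takes 2/5.
Gbenga predeceased; the 1/5 allotted to Gbenga's branch passes to Gbenga's issue by representation.
The 1/5 is divided into 4 equal shares of 1/20 among Bankole, Temitope, Dayo, Zainab.
Bankole is living and takes 1/20.
Temitope is living and takes 1/20.
Dayo is living and takes 1/20.
Zainab is living and takes 1/20.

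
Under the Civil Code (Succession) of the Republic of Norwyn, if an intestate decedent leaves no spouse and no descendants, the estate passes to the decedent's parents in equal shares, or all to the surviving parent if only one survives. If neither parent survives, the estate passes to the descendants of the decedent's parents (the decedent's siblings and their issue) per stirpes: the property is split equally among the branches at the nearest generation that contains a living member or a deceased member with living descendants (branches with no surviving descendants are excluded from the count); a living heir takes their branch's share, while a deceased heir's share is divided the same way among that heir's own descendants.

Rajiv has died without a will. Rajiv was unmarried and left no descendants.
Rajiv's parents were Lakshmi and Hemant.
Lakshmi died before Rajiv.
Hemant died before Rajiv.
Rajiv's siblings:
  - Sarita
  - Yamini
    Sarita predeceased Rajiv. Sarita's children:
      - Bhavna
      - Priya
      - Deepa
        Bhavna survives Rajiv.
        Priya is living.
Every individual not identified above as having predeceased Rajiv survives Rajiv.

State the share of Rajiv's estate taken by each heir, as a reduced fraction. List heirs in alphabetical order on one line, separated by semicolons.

Bhavna 1/6; Deepa 1/6; Priya 1/6; Yamini 1/2

Neither parent survives and there are no descendants, so the estate passes to Rajiv's siblings and their issue per stirpes.
The estate is divided into 2 equal shares of 1/2 among Sarita, Yamini.
Sarita predeceased; the 1/2 allotted to Sarita's branch passes to Sarita's issue by representation.
The 1/2 is divided into 3 equal shares of 1/6 among Bhavna, Priya, Deepa.
Bhavna is living and takes 1/6.
Priya is living and takes 1/6.
Deepa is living and takes 1/6.
Yamini is living and takes 1/2.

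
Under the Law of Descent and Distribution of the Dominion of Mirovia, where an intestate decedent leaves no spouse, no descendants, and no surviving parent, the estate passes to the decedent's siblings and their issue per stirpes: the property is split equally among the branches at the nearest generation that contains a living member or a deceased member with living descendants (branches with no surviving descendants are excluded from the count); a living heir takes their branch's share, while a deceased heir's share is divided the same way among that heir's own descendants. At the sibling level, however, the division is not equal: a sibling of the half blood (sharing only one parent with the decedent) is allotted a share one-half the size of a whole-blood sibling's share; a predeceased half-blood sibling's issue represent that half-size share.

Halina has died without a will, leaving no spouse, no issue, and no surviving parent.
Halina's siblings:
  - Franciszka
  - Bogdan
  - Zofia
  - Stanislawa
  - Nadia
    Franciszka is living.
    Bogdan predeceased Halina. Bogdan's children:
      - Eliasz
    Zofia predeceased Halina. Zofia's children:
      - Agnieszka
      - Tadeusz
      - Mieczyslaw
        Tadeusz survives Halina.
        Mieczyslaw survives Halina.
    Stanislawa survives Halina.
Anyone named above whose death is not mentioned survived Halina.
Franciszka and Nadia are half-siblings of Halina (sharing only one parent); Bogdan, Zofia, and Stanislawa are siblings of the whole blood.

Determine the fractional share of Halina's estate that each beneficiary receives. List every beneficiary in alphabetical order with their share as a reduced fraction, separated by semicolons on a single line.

No spouse, descendants, or parent survives, so the estate passes to Halina's siblings per stirpes.
Half-blood siblings count for one-half the weight of whole-blood siblings at the initial division.
Dividing 1 in proportion to weights (total weight 4): Franciszka (weight 1/2) → 1/8; Bogdan (weight 1) → 1/4; Zofia (weight 1) → 1/4; Stanislawa (weight 1) → 1/4; Nadia (weight 1/2) → 1/8.
Franciszka is living and takes 1/8.
Bogdan predeceased; the 1/4 allotted to Bogdan's branch passes to Bogdan's issue by representation.
Eliasz is the sole taker at this level and receives the full 1/4.
Zofia predeceased; the 1/4 allotted to Zofia's branch passes to Zofia's issue by representation.
The 1/4 is divided into 3 equal shares of 1/12 among Agnieszka, Tadeusz, Mieczyslaw.
Agnieszka is living and takes 1/12.
Tadeusz is living and takes 1/12.
Mieczyslaw is living and takes 1/12.
Stanislawa is living and takes 1/4.
Nadia is living and takes 1/8.

Agnieszka 1/12; Eliasz 1/4; Franciszka 1/8; Mieczyslaw 1/12; Nadia 1/8; Stanislawa 1/4; Tadeusz 1/12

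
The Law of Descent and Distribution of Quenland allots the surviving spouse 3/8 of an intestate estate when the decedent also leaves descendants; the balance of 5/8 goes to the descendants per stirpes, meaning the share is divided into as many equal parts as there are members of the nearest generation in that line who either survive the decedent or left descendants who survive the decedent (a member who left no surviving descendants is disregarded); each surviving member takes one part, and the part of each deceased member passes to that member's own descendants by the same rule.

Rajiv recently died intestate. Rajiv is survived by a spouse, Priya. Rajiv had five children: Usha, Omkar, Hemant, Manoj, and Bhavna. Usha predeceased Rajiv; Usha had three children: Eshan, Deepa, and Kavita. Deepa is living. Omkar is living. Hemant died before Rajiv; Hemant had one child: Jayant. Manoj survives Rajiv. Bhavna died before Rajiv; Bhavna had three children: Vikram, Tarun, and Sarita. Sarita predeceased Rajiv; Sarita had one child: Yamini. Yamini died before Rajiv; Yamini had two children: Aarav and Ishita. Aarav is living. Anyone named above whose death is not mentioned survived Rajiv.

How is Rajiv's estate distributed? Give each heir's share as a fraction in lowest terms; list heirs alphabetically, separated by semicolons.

Priya, as surviving spouse, takes 3/8.
The remaining 5/8 passes to Rajiv's descendants per stirpes.
The 5/8 is divided into 5 equal shares of 1/8 among Usha, Omkar, Hemant, Manoj, Bhavna.
Usha predeceased; the 1/8 allotted to Usha's branch passes to Usha's issue by representation.
The 1/8 is divided into 3 equal shares of 1/24 among Eshan, Deepa, Kavita.
Eshan is living and takes 1/24.
Deepa is living and takes 1/24.
Kavita is living and takes 1/24.
Omkar is living and takes 1/8.
Hemant predeceased; the 1/8 allotted to Hemant's branch passes to Hemant's issue by representation.
Jayant is the sole taker at this level and receives the full 1/8.
Manoj is living and takes 1/8.
Bhavna predeceased; the 1/8 allotted to Bhavna's branch passes to Bhavna's issue by representation.
The 1/8 is divided into 3 equal shares of 1/24 among Vikram, Tarun, Sarita.
Vikram is living and takes 1/24.
Tarun is living and takes 1/24.
Sarita predeceased; the 1/24 allotted to Sarita's branch passes to Sarita's issue by representation.
Yamini's line is the sole branch at this level, so the full 1/24 passes to Yamini's issue by representation.
The 1/24 is divided into 2 equal shares of 1/48 among Aarav, Ishita.
Aarav is living and takes 1/48.
Ishita is living and takes 1/48.

Aarav 1/48; Deepa 1/24; Eshan 1/24; Ishita 1/48; Jayant 1/8; Kavita 1/24; Manoj 1/8; Omkar 1/8; Priya 3/8; Tarun 1/24; Vikram 1/24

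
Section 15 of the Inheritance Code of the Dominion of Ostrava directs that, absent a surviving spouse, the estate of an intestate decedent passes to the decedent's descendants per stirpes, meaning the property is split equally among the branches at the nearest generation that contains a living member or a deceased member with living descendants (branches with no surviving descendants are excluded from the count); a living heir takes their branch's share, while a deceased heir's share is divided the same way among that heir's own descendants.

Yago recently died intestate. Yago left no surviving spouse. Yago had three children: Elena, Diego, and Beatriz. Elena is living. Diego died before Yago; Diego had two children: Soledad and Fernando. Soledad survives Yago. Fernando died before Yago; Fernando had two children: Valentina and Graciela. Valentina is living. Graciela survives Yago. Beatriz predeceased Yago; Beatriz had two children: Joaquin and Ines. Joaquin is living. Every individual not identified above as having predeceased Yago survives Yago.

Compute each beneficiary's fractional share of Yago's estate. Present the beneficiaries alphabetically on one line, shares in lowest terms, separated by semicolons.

There is no surviving spouse, so the entire estate passes to Yago's descendants per stirpes.
The estate is divided into 3 equal shares of 1/3 among Elena, Diego, Beatriz.
Elena is living and takes 1/3.
Diego predeceased; the 1/3 allotted to Diego's branch passes to Diego's issue by representation.
The 1/3 is divided into 2 equal shares of 1/6 among Soledad, Fernando.
Soledad is living and takes 1/6.
Fernando predeceased; the 1/6 allotted to Fernando's branch passes to Fernando's issue by representation.
The 1/6 is divided into 2 equal shares of 1/12 among Valentina, Graciela.
Valentina is living and takes 1/12.
Graciela is living and takes 1/12.
Beatriz predeceased; the 1/3 allotted to Beatriz's branch passes to Beatriz's issue by representation.
The 1/3 is divided into 2 equal shares of 1/6 among Joaquin, Ines.
Joaquin is living and takes 1/6.
Ines is living and takes 1/6.

Elena 1/3; Graciela 1/12; Ines 1/6; Joaquin 1/6; Soledad 1/6; Valentina 1/12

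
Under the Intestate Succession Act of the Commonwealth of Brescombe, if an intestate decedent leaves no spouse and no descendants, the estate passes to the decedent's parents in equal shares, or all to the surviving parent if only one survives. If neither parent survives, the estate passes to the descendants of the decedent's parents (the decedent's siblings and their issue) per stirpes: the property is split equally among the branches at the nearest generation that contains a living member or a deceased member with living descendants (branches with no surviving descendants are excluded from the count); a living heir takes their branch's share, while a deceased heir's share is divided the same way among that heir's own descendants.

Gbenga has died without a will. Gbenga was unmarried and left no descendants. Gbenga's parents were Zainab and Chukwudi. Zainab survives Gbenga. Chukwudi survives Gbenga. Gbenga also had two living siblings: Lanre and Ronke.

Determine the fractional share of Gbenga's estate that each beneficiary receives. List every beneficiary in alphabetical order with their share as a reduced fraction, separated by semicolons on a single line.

Chukwudi 1/2; Zainab 1/2

Both parents survive, so Zainab and Chukwudi each take 1/2. The siblings take nothing because a surviving parent has priority.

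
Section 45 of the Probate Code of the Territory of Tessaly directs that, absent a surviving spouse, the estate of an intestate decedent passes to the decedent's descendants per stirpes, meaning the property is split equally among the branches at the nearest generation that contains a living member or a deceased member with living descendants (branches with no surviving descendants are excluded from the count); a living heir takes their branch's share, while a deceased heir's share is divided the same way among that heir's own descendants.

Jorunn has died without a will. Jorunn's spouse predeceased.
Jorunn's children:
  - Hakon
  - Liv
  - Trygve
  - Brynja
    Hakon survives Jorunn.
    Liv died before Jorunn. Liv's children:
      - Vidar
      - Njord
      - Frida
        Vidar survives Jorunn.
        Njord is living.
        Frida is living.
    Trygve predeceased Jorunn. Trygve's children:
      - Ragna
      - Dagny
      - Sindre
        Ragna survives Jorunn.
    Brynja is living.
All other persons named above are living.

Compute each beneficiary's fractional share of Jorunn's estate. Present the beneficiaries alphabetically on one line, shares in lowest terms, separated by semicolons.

Brynja 1/4; Dagny 1/12; Frida 1/12; Hakon 1/4; Njord 1/12; Ragna 1/12; Sindre 1/12; Vidar 1/12

There is no surviving spouse, so the entire estate passes to Jorunn's descendants per stirpes.
The estate is divided into 4 equal shares of 1/4 among Hakon, Liv, Trygve, Brynja.
Hakon is living and takes 1/4.
Liv predeceased; the 1/4 allotted to Liv's branch passes to Liv's issue by representation.
The 1/4 is divided into 3 equal shares of 1/12 among Vidar, Njord, Frida.
Vidar is living and takes 1/12.
Njord is living and takes 1/12.
Frida is living and takes 1/12.
Trygve predeceased; the 1/4 allotted to Trygve's branch passes to Trygve's issue by representation.
The 1/4 is divided into 3 equal shares of 1/12 among Ragna, Dagny, Sindre.
Ragna is living and takes 1/12.
Dagny is living and takes 1/12.
Sindre is living and takes 1/12.
Brynja is living and takes 1/4.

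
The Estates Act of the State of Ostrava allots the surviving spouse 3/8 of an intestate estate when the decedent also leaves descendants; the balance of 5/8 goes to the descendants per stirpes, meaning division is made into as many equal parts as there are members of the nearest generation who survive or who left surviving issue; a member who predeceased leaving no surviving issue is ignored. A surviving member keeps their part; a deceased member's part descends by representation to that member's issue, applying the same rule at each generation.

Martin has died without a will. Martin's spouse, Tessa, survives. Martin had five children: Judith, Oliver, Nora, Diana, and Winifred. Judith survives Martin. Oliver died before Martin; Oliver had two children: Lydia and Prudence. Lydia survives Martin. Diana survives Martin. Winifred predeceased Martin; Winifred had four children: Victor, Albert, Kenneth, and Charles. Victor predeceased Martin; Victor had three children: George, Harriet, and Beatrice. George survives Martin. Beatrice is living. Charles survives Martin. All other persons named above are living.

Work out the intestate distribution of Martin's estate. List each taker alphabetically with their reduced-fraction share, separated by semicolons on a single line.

Tessa, as surviving spouse, takes 3/8.
The remaining 5/8 passes to Martin's descendants per stirpes.
The 5/8 is divided into 5 equal shares of 1/8 among Judith, Oliver, Nora, Diana, Winifred.
Judith is living and takes 1/8.
Oliver predeceased; the 1/8 allotted to Oliver's branch passes to Oliver's issue by representation.
The 1/8 is divided into 2 equal shares of 1/16 among Lydia, Prudence.
Lydia is living and takes 1/16.
Prudence is living and takes 1/16.
Nora is living and takes 1/8.
Diana is living and takes 1/8.
Winifred predeceased; the 1/8 allotted to Winifred's branch passes to Winifred's issue by representation.
The 1/8 is divided into 4 equal shares of 1/32 among Victor, Albert, Kenneth, Charles.
Victor predeceased; the 1/32 allotted to Victor's branch passes to Victor's issue by representation.
The 1/32 is divided into 3 equal shares of 1/96 among George, Harriet, Beatrice.
George is living and takes 1/96.
Harriet is living and takes 1/96.
Beatrice is living and takes 1/96.
Albert is living and takes 1/32.
Kenneth is living and takes 1/32.
Charles is living and takes 1/32.

Albert 1/32; Beatrice 1/96; Charles 1/32; Diana 1/8; George 1/96; Harriet 1/96; Judith 1/8; Kenneth 1/32; Lydia 1/16; Nora 1/8; Prudence 1/16; Tessa 3/8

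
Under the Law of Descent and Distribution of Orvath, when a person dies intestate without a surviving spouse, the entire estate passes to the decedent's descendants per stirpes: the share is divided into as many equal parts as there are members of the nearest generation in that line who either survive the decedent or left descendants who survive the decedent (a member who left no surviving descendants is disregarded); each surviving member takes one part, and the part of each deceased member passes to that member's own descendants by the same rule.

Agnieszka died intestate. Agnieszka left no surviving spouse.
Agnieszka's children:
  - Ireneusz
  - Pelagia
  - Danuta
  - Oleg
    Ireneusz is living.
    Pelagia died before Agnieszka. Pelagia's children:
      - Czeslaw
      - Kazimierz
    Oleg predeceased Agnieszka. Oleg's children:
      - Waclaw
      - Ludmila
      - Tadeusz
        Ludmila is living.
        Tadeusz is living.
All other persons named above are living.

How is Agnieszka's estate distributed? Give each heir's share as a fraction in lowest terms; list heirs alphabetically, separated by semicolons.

Czeslaw 1/8; Danuta 1/4; Ireneusz 1/4; Kazimierz 1/8; Ludmila 1/12; Tadeusz 1/12; Waclaw 1/12

There is no surviving spouse, so the entire estate passes to Agnieszka's descendants per stirpes.
The estate is divided into 4 equal shares of 1/4 among Ireneusz, Pelagia, Danuta, Oleg.
Ireneusz is living and takes 1/4.
Pelagia predeceased; the 1/4 allotted to Pelagia's branch passes to Pelagia's issue by representation.
The 1/4 is divided into 2 equal shares of 1/8 among Czeslaw, Kazimierz.
Czeslaw is living and takes 1/8.
Kazimierz is living and takes 1/8.
Danuta is living and takes 1/4.
Oleg predeceased; the 1/4 allotted to Oleg's branch passes to Oleg's issue by representation.
The 1/4 is divided into 3 equal shares of 1/12 among Waclaw, Ludmila, Tadeusz.
Waclaw is living and takes 1/12.
Ludmila is living and takes 1/12.
Tadeusz is living and takes 1/12.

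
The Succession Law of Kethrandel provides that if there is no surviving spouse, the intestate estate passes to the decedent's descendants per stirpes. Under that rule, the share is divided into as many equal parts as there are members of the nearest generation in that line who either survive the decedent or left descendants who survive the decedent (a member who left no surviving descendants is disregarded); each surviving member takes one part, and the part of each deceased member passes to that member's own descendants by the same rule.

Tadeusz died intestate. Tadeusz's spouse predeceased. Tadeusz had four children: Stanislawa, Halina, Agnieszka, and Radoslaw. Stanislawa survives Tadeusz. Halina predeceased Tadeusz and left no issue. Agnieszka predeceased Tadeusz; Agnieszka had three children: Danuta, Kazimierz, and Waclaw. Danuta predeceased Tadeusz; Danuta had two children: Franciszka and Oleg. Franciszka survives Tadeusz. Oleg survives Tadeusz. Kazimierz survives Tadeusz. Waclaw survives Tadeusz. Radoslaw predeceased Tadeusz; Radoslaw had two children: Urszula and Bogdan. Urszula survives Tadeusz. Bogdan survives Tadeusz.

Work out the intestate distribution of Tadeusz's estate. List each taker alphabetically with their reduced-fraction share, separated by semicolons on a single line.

Bogdan 1/6; Franciszka 1/18; Kazimierz 1/9; Oleg 1/18; Stanislawa 1/3; Urszula 1/6; Waclaw 1/9

There is no surviving spouse, so the entire estate passes to Tadeusz's descendants per stirpes.
Halina left no surviving issue, so that branch lapses and is disregarded.
The estate is divided into 3 equal shares of 1/3 among Stanislawa, Agnieszka, Radoslaw.
Stanislawa is living and takes 1/3.
Agnieszka predeceased; the 1/3 allotted to Agnieszka's branch passes to Agnieszka's issue by representation.
The 1/3 is divided into 3 equal shares of 1/9 among Danuta, Kazimierz, Waclaw.
Danuta predeceased; the 1/9 allotted to Danuta's branch passes to Danuta's issue by representation.
The 1/9 is divided into 2 equal shares of 1/18 among Franciszka, Oleg.
Franciszka is living and takes 1/18.
Oleg is living and takes 1/18.
Kazimierz is living and takes 1/9.
Waclaw is living and takes 1/9.
Radoslaw predeceased; the 1/3 allotted to Radoslaw's branch passes to Radoslaw's issue by representation.
The 1/3 is divided into 2 equal shares of 1/6 among Urszula, Bogdan.
Urszula is living and takes 1/6.
Bogdan is living and takes 1/6.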